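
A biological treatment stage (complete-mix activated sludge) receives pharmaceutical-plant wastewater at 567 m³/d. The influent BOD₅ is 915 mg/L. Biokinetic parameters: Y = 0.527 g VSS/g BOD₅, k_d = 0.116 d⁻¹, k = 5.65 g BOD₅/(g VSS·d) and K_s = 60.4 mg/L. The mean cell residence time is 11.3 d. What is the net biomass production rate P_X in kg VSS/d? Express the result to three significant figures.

P_X ≈ 118 kg VSS/d

From the Monod/SRT balance for a CMAS, S = K_s·(1+k_d θ_c)/[θ_c·(Y k − k_d) − 1] = 60.4 × (1 + 0.116 × 11.3) / [11.3 × (0.527 × 5.65 − 0.116) − 1] = 139.6 / 31.34 = 4.454 mg/L.
Correct the yield for decay: Y_obs = Y/(1 + k_d θ_c) = 0.527 / (1 + 0.116 × 11.3) = 0.527 / 2.311 = 0.2281.
Substrate removed = Q·(S₀ − S) = 567 m³/d × (915 − 4.45) g/m³ = 5.16×10^5 g/d = 516.3 kg/d.
P_X = Y_obs · Q(S₀ − S) = 0.2281 × 516.3 = 117.7 kg VSS/d.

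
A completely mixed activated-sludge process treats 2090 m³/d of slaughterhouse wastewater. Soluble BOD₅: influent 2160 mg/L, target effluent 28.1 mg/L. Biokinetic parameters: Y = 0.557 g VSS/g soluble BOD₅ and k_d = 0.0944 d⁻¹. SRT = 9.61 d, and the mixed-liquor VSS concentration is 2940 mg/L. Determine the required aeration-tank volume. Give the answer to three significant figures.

Rearranging the biomass balance for a CMAS with decay, V = Y·Q·ΔS·θ_c / [X·(1+k_d θ_c)] = 0.557 × 2090 × (2160 − 28.1) × 9.61 / [2940 × (1 + 0.0944 × 9.61)] = 2.39×10^7 / 5607 = 4254 m³.

V ≈ 4250 m³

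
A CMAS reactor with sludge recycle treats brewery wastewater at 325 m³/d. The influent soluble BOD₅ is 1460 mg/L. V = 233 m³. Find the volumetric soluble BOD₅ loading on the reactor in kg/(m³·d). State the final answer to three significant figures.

L_v ≈ 2.04 kg soluble BOD₅/(m³·d)

Applied soluble BOD₅ load per unit volume = Q·S₀/V = (325 × 1460/1000)/233.0 = 2.036 kg soluble BOD₅·m⁻³·d⁻¹.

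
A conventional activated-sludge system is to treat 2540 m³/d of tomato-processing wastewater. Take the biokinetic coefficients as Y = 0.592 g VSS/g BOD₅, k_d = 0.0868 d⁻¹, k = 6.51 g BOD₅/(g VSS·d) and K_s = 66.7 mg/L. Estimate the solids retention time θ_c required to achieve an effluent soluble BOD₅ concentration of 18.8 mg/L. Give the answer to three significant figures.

Specific growth rate at S = 18.8 mg/L: μ = YkS/(K_s+S) = 0.592·6.51·18.8/(66.7+18.8) = 0.8474 d⁻¹.
1/θ_c = 0.8474 − 0.0868 = 0.7606 d⁻¹, so θ_c = 1.315 d.

θ_c ≈ 1.31 d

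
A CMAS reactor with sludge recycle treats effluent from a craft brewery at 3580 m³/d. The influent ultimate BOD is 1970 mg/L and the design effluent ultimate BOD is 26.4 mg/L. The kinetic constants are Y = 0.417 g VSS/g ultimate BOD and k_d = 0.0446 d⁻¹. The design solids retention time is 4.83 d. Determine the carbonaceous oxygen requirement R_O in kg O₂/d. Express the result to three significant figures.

The observed yield is Y_obs = Y/(1 + k_d·θ_c) = 0.417 / (1 + 0.0446 × 4.83) = 0.417 / 1.215 = 0.3431 g VSS per g ultimate BOD removed.
Mass of ultimate BOD removed per day: Q(S₀ − S) = 3580 × 1944 g/m³ = 6958 kg/d.
Biomass synthesised: P_X = Y_obs × 6958 = 2387 kg VSS/d.
Carbonaceous O₂ demand = substrate oxidised − cell-mass equivalent = 6958 − 1.42 × 2387 = 3568 kg O₂/d.

R_O ≈ 3570 kg O₂/d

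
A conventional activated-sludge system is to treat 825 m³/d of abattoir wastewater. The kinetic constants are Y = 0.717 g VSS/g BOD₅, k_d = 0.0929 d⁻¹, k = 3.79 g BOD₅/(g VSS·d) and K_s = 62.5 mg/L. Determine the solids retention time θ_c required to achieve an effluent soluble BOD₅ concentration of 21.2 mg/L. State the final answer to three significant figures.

θ_c ≈ 1.68 d

Specific growth rate at S = 21.2 mg/L: μ = YkS/(K_s+S) = 0.717·3.79·21.2/(62.5+21.2) = 0.6883 d⁻¹.
Then 1/θ_c = μ − k_d = 0.6883 − 0.0929 = 0.5954 d⁻¹, giving θ_c = 1.680 d.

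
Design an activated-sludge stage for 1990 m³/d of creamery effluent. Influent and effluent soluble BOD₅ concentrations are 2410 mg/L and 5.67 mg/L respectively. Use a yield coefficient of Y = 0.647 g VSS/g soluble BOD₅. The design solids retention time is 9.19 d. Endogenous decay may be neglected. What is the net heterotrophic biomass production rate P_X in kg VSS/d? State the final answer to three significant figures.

P_X ≈ 3100 kg VSS/d

No decay correction is needed, so Y_obs = Y = 0.647.
ΔS = 2410 − 5.67 = 2404 mg/L, so the substrate removal rate is 1990 × 2404/1000 = 4785 kg soluble BOD₅/d.
So the net sludge growth is P_X = 0.6470 × 4785 = 3096 kg VSS/d.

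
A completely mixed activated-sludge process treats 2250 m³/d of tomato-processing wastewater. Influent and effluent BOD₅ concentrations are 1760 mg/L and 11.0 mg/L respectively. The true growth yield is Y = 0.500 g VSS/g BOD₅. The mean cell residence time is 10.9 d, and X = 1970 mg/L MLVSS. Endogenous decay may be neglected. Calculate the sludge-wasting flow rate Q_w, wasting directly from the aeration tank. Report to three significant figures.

Q_w ≈ 999 m³/d

V·X = Y·Q·ΔS·θ_c gives V = 0.500 × 2250 × (1760 − 11.0) × 10.9 / 1970 = 10887 m³.
Wasting from the aeration tank: Q_w = V / θ_c = 10887 / 10.9 = 998.8 m³/d.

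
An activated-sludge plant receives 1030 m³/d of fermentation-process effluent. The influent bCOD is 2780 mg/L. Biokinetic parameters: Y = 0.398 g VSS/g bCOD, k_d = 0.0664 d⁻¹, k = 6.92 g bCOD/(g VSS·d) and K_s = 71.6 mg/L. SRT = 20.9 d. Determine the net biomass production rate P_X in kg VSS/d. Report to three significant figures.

P_X ≈ 477 kg VSS/d

Effluent substrate depends only on kinetics and SRT: S = K_s(1 + k_d θ_c) / [θ_c(Yk − k_d) − 1] = 71.6 × (1 + 0.0664 × 20.9) / [20.9 × (0.398 × 6.92 − 0.0664) − 1] = 171.0 / 55.17 = 3.099 mg/L.
The observed yield is Y_obs = Y/(1 + k_d·θ_c) = 0.398 / (1 + 0.0664 × 20.9) = 0.398 / 2.388 = 0.1667 g VSS per g bCOD removed.
Q·(S₀ − S) = 1030 × (2780 − 3.10) × 10⁻³ = 2860 kg/d removed.
P_X = Y_obs · Q(S₀ − S) = 0.1667 × 2860 = 476.7 kg VSS/d.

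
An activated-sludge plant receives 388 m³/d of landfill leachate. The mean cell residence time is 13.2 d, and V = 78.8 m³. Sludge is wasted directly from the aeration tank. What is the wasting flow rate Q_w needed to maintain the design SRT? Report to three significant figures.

Q_w ≈ 5.97 m³/d

With mixed-liquor wasting, θ_c = V/Q_w, so Q_w = V/θ_c = 78.80/13.2 = 5.970 m³/d.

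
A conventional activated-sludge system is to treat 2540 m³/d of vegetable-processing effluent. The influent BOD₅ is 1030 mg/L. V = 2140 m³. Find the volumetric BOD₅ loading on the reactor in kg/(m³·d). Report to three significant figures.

Applied BOD₅ load per unit volume = Q·S₀/V = (2540 × 1030/1000)/2140 = 1.223 kg BOD₅·m⁻³·d⁻¹.

L_v ≈ 1.22 kg BOD₅/(m³·d)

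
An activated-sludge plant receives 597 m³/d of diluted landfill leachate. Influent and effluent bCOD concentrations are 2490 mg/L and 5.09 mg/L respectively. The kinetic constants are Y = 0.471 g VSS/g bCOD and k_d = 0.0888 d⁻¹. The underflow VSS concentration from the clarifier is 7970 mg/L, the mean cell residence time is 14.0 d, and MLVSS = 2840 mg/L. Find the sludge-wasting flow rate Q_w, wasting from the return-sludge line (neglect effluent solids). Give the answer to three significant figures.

Q_w ≈ 39.1 m³/d

Steady-state biomass mass balance: V·X·(1 + k_d·θ_c) = Y·Q·(S₀ − S)·θ_c, so V = 0.471 × 597 × (2490 − 5.09) × 14.0 / [2840 × (1 + 0.0888 × 14.0)] = 9.78×10^6 / 6371 = 1535 m³.
θ_c = V·X/(Q_w·X_r) when wasting from the recycle, so Q_w = V·X/(θ_c·X_r) = 1535 × 2840 / (14.0 × 7970) = 39.08 m³/d.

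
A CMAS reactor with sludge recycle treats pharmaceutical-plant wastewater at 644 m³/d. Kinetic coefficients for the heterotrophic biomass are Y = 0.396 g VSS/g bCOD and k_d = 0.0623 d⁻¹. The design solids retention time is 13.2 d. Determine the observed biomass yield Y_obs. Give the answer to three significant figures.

The observed yield is Y_obs = Y/(1 + k_d·θ_c) = 0.396 / (1 + 0.0623 × 13.2) = 0.396 / 1.822 = 0.2173 g VSS per g bCOD removed.

Y_obs ≈ 0.217 g VSS/g bCOD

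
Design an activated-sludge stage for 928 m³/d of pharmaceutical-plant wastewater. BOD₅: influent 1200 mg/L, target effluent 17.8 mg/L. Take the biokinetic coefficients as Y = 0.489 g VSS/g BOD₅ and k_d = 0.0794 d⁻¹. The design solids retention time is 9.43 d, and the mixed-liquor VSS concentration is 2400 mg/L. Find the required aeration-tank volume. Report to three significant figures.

V ≈ 1210 m³

Rearranging the biomass balance for a CMAS with decay, V = Y·Q·ΔS·θ_c / [X·(1+k_d θ_c)] = 0.489 × 928 × (1200 − 17.8) × 9.43 / [2400 × (1 + 0.0794 × 9.43)] = 5.06×10^6 / 4197 = 1205 m³.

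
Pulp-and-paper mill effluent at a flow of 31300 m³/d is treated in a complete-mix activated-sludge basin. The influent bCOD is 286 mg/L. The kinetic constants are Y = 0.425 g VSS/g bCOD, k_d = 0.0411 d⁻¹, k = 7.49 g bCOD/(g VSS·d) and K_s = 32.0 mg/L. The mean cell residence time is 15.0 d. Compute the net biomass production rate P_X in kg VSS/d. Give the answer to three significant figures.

P_X ≈ 2340 kg VSS/d

For a completely mixed reactor with recycle the Lawrence–McCarty relation gives S = K_s·(1 + k_d·θ_c) / [θ_c·(Y·k − k_d) − 1] = 32.0 × (1 + 0.0411 × 15.0) / [15.0 × (0.425 × 7.49 − 0.0411) − 1] = 51.73 / 46.13 = 1.121 mg/L.
Correct the yield for decay: Y_obs = Y/(1 + k_d θ_c) = 0.425 / (1 + 0.0411 × 15.0) = 0.425 / 1.616 = 0.2629.
Mass of bCOD removed per day: Q(S₀ − S) = 31300 × 284.9 g/m³ = 8917 kg/d.
So the net sludge growth is P_X = 0.2629 × 8917 = 2344 kg VSS/d.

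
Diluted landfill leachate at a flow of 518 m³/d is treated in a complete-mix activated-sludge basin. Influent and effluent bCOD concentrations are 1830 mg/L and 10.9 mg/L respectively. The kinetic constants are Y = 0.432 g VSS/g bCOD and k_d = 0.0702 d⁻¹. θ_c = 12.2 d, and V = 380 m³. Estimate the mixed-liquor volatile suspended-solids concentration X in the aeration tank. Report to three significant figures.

X = Y·Q·ΔS·θ_c / [V·(1 + k_d θ_c)] = 0.432 × 518 × (1830 − 10.9) × 12.2 / [380 × (1 + 0.0702 × 12.2)] = 7040 mg/L.

X ≈ 7040 mg/L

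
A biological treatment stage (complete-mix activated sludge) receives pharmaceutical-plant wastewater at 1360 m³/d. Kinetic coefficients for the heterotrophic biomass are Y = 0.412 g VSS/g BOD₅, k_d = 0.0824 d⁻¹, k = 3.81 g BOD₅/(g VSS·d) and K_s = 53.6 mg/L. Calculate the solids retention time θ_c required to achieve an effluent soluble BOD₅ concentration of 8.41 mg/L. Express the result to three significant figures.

θ_c ≈ 7.66 d

From 1/θ_c = Y·k·S/(K_s + S) − k_d: Y·k·S/(K_s+S) = 0.412 × 3.81 × 8.41 / (53.6 + 8.41) = 0.2129 d⁻¹.
1/θ_c = 0.2129 − 0.0824 = 0.1305 d⁻¹, so θ_c = 7.663 d.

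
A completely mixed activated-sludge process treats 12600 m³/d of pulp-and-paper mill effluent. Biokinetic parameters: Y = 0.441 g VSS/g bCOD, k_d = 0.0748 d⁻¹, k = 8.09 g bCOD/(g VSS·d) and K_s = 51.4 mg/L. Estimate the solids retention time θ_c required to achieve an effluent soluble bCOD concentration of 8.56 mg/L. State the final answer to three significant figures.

θ_c ≈ 2.30 d

At the target effluent, Y k S/(K_s+S) = 0.441×8.09×8.56/59.96 = 0.5093 d⁻¹.
θ_c = 1/(μ − k_d) = 1/(0.5093 − 0.0748) = 1/0.4345 = 2.301 d.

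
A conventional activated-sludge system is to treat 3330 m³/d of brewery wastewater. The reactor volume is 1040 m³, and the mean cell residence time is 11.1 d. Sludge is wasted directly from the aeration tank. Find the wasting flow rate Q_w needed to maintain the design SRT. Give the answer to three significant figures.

With mixed-liquor wasting, θ_c = V/Q_w, so Q_w = V/θ_c = 1040/11.1 = 93.69 m³/d.

Q_w ≈ 93.7 m³/d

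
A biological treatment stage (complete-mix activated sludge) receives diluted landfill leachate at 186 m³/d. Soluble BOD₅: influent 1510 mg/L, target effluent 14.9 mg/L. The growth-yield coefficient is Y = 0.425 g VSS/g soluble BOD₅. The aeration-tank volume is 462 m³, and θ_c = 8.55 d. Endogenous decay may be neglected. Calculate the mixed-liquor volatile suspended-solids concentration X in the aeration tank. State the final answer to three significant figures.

X = Y·Q·ΔS·θ_c / V = 0.425 × 186 × (1510 − 14.9) × 8.55 / 462 = 2187 mg/L.

X ≈ 2190 mg/L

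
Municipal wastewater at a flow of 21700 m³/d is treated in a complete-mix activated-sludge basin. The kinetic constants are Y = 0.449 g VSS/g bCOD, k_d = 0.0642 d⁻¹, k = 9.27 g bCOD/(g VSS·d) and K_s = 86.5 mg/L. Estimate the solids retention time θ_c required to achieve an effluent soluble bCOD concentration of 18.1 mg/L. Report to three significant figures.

From 1/θ_c = Y·k·S/(K_s + S) − k_d: Y·k·S/(K_s+S) = 0.449 × 9.27 × 18.1 / (86.5 + 18.1) = 0.7202 d⁻¹.
θ_c = 1/(μ − k_d) = 1/(0.7202 − 0.0642) = 1/0.6560 = 1.524 d.

θ_c ≈ 1.52 d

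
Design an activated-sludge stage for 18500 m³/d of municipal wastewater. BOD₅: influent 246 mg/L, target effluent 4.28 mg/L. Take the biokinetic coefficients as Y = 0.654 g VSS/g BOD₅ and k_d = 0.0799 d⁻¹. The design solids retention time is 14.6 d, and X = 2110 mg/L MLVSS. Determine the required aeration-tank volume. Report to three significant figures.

Rearranging the biomass balance for a CMAS with decay, V = Y·Q·ΔS·θ_c / [X·(1+k_d θ_c)] = 0.654 × 18500 × (246 − 4.28) × 14.6 / [2110 × (1 + 0.0799 × 14.6)] = 4.27×10^7 / 4571 = 9340 m³.

V ≈ 9340 m³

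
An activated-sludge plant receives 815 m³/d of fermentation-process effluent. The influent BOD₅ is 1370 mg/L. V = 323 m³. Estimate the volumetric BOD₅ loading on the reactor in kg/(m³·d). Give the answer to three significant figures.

L_v ≈ 3.46 kg BOD₅/(m³·d)

L_v = Q S₀ / V = 815 × 1370 × 10⁻³ / 323.0 = 3.457 kg/(m³·d).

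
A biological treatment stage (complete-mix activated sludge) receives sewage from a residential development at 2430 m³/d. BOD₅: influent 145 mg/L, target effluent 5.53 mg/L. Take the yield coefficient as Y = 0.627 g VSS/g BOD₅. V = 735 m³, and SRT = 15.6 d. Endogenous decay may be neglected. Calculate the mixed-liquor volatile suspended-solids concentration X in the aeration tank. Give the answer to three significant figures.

X ≈ 4510 mg/L

X = Y·Q·ΔS·θ_c / V = 0.627 × 2430 × (145 − 5.53) × 15.6 / 735 = 4510 mg/L.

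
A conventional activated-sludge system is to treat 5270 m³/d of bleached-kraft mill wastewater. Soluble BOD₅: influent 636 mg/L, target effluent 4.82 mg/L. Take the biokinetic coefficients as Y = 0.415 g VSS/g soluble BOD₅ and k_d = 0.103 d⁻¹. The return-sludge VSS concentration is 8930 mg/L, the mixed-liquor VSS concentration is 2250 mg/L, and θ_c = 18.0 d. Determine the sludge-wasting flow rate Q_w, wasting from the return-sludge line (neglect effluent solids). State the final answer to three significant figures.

From the SRT design equation V = Y Q (S₀−S) θ_c / [X (1 + k_d θ_c)] = 0.415 × 5270 × (636 − 4.82) × 18.0 / [2250 × (1 + 0.103 × 18.0)] = 2.48×10^7 / 6422 = 3869 m³.
θ_c = V·X/(Q_w·X_r) when wasting from the recycle, so Q_w = V·X/(θ_c·X_r) = 3869 × 2250 / (18.0 × 8930) = 54.16 m³/d.

Q_w ≈ 54.2 m³/d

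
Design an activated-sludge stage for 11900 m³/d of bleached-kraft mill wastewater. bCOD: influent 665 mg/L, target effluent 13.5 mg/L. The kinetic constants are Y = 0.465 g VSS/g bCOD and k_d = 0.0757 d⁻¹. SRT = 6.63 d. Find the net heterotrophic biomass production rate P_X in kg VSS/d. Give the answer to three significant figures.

P_X ≈ 2400 kg VSS/d

Y_obs = Y / (1 + k_d θ_c) = 0.465 / (1 + 0.0757 × 6.63) = 0.465 / 1.502 = 0.3096.
Mass of bCOD removed per day: Q(S₀ − S) = 11900 × 651.5 g/m³ = 7753 kg/d.
So the net sludge growth is P_X = 0.3096 × 7753 = 2400 kg VSS/d.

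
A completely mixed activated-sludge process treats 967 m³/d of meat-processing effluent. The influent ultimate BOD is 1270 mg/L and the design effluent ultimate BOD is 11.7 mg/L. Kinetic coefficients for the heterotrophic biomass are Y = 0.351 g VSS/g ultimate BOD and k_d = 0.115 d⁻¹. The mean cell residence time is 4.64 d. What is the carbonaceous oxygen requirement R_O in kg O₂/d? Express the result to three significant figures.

R_O ≈ 821 kg O₂/d

The observed yield is Y_obs = Y/(1 + k_d·θ_c) = 0.351 / (1 + 0.115 × 4.64) = 0.351 / 1.534 = 0.2289 g VSS per g ultimate BOD removed.
Substrate removed = Q·(S₀ − S) = 967 m³/d × (1270 − 11.7) g/m³ = 1.22×10^6 g/d = 1217 kg/d.
Net sludge production P_X = 0.2289 × 1217 = 278.5 kg VSS/d.
R_O = Q·(S₀ − S) − 1.42·P_X = 1217 − 1.42 × 278.5 = 821.3 kg O₂/d.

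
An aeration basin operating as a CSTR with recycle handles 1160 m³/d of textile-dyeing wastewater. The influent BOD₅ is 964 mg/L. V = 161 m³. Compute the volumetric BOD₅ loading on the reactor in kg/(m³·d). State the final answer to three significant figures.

Applied BOD₅ load per unit volume = Q·S₀/V = (1160 × 964/1000)/161.0 = 6.946 kg BOD₅·m⁻³·d⁻¹.

L_v ≈ 6.95 kg BOD₅/(m³·d)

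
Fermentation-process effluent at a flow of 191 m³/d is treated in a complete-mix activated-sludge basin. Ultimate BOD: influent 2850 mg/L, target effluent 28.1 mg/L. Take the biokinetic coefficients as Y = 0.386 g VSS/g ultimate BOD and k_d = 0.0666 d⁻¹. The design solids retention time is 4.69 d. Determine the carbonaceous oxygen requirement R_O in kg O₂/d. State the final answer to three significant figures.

Y_obs = Y / (1 + k_d θ_c) = 0.386 / (1 + 0.0666 × 4.69) = 0.386 / 1.312 = 0.2941.
Substrate removed = Q·(S₀ − S) = 191 m³/d × (2850 − 28.1) g/m³ = 5.39×10^5 g/d = 539.0 kg/d.
P_X = Y_obs·Q·(S₀ − S) = 0.2941 × 539.0 = 158.5 kg VSS/d.
R_O = Q·ΔS − 1.42 P_X = 539.0 − 225.1 = 313.9 kg O₂/d.

R_O ≈ 314 kg O₂/d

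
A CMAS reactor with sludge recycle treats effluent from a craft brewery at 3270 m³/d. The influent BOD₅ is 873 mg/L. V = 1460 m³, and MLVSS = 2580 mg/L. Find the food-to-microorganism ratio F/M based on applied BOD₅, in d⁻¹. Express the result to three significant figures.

F/M = Q·S₀ / (V·X) = 3270 × 873 / (1460 × 2580) = 0.7579 g BOD₅·(g VSS·d)⁻¹.

F/M ≈ 0.758 d⁻¹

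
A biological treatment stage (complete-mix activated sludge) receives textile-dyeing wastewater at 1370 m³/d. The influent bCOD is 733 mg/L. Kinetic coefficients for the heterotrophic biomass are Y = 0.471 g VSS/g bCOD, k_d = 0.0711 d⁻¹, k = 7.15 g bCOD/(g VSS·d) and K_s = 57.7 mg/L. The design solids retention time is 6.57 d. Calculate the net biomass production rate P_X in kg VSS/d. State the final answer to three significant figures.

Effluent substrate depends only on kinetics and SRT: S = K_s(1 + k_d θ_c) / [θ_c(Yk − k_d) − 1] = 57.7 × (1 + 0.0711 × 6.57) / [6.57 × (0.471 × 7.15 − 0.0711) − 1] = 84.65 / 20.66 = 4.098 mg/L.
Observed yield with endogenous decay: Y_obs = Y / (1 + k_d·θ_c) = 0.471 / (1 + 0.0711 × 6.57) = 0.471 / 1.467 = 0.3210 g VSS/g bCOD.
ΔS = 733 − 4.10 = 728.9 mg/L, so the substrate removal rate is 1370 × 728.9/1000 = 998.6 kg bCOD/d.
P_X = Y_obs · Q(S₀ − S) = 0.3210 × 998.6 = 320.6 kg VSS/d.

P_X ≈ 321 kg VSS/d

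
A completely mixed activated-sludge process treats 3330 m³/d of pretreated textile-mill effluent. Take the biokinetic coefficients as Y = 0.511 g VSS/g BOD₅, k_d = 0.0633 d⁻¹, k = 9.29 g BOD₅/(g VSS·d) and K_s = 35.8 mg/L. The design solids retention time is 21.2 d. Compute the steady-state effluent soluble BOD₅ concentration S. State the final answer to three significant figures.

Effluent substrate depends only on kinetics and SRT: S = K_s(1 + k_d θ_c) / [θ_c(Yk − k_d) − 1] = 35.8 × (1 + 0.0633 × 21.2) / [21.2 × (0.511 × 9.29 − 0.0633) − 1] = 83.84 / 98.30 = 0.8529 mg/L.

S ≈ 0.853 mg/L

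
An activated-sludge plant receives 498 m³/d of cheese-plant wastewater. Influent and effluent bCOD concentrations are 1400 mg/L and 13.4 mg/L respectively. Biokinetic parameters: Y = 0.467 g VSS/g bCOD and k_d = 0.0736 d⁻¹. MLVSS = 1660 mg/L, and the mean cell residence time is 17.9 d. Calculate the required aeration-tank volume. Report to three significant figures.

V ≈ 1500 m³

From the SRT design equation V = Y Q (S₀−S) θ_c / [X (1 + k_d θ_c)] = 0.467 × 498 × (1400 − 13.4) × 17.9 / [1660 × (1 + 0.0736 × 17.9)] = 5.77×10^6 / 3847 = 1500 m³.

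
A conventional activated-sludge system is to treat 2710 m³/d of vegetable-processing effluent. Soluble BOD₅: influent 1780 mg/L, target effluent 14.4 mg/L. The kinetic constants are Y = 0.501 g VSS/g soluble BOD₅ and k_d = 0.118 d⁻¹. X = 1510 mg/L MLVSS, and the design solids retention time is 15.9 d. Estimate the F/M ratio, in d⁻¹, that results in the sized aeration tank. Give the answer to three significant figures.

F/M ≈ 0.364 d⁻¹

Steady-state biomass mass balance: V·X·(1 + k_d·θ_c) = Y·Q·(S₀ − S)·θ_c, so V = 0.501 × 2710 × (1780 − 14.4) × 15.9 / [1510 × (1 + 0.118 × 15.9)] = 3.81×10^7 / 4343 = 8776 m³.
Food-to-microorganism ratio F/M = Q S₀ / (V X) = 2710 × 1780 / (8776 × 1510) = 0.3640 d⁻¹.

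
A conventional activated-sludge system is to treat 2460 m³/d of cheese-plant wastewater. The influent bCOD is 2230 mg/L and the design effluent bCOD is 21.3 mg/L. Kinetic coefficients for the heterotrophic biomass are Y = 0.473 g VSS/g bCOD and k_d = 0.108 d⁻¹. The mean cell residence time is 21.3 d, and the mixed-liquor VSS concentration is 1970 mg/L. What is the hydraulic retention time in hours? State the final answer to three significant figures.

Steady-state biomass mass balance: V·X·(1 + k_d·θ_c) = Y·Q·(S₀ − S)·θ_c, so V = 0.473 × 2460 × (2230 − 21.3) × 21.3 / [1970 × (1 + 0.108 × 21.3)] = 5.47×10^7 / 6502 = 8419 m³.
Hydraulic retention time τ = V/Q = 8419 / 2460 = 3.423 d = 82.14 h.

τ ≈ 82.1 h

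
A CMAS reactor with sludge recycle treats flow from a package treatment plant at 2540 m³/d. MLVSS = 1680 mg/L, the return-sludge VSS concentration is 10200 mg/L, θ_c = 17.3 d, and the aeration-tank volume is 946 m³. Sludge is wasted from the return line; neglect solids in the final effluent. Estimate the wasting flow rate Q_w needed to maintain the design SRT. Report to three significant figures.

Q_w ≈ 9.01 m³/d

Q_w = (V·X)/(θ_c X_r) = 946.0 × 1680 / (17.3 × 10200) = 9.006 m³/d.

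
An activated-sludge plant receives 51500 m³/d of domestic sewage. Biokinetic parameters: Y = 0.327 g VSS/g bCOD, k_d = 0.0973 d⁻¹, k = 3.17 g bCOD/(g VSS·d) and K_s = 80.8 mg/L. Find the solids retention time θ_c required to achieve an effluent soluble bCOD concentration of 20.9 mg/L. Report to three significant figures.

θ_c ≈ 8.64 d

From 1/θ_c = Y·k·S/(K_s + S) − k_d: Y·k·S/(K_s+S) = 0.327 × 3.17 × 20.9 / (80.8 + 20.9) = 0.2130 d⁻¹.
Then 1/θ_c = μ − k_d = 0.2130 − 0.0973 = 0.1157 d⁻¹, giving θ_c = 8.641 d.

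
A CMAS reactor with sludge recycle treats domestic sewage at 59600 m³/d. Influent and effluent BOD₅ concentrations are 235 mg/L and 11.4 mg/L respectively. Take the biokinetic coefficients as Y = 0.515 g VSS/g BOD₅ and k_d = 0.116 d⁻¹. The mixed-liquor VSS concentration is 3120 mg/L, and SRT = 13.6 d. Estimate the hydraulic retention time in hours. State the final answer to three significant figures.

τ ≈ 4.67 h

Steady-state biomass mass balance: V·X·(1 + k_d·θ_c) = Y·Q·(S₀ − S)·θ_c, so V = 0.515 × 59600 × (235 − 11.4) × 13.6 / [3120 × (1 + 0.116 × 13.6)] = 9.33×10^7 / 8042 = 11606 m³.
Hydraulic retention time τ = V/Q = 11606 / 59600 = 0.1947 d = 4.674 h.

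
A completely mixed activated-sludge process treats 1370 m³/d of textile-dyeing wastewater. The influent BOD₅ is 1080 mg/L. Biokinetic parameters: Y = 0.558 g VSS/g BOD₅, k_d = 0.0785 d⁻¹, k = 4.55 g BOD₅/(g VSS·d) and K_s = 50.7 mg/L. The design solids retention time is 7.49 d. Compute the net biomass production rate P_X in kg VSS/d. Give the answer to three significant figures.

P_X ≈ 518 kg VSS/d

From the Monod/SRT balance for a CMAS, S = K_s·(1+k_d θ_c)/[θ_c·(Y k − k_d) − 1] = 50.7 × (1 + 0.0785 × 7.49) / [7.49 × (0.558 × 4.55 − 0.0785) − 1] = 80.51 / 17.43 = 4.619 mg/L.
Observed yield with endogenous decay: Y_obs = Y / (1 + k_d·θ_c) = 0.558 / (1 + 0.0785 × 7.49) = 0.558 / 1.588 = 0.3514 g VSS/g BOD₅.
Substrate removed = Q·(S₀ − S) = 1370 m³/d × (1080 − 4.62) g/m³ = 1.47×10^6 g/d = 1473 kg/d.
So the net sludge growth is P_X = 0.3514 × 1473 = 517.7 kg VSS/d.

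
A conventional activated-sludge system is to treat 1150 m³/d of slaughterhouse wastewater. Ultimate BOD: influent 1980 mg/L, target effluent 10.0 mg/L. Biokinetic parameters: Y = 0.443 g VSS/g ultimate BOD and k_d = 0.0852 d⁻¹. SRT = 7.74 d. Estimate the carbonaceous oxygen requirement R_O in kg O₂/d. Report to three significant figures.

Correct the yield for decay: Y_obs = Y/(1 + k_d θ_c) = 0.443 / (1 + 0.0852 × 7.74) = 0.443 / 1.659 = 0.2670.
Substrate removed = Q·(S₀ − S) = 1150 m³/d × (1980 − 10.0) g/m³ = 2.27×10^6 g/d = 2266 kg/d.
P_X = Y_obs·Q·(S₀ − S) = 0.2670 × 2266 = 604.8 kg VSS/d.
R_O = Q·(S₀ − S) − 1.42·P_X = 2266 − 1.42 × 604.8 = 1407 kg O₂/d.

R_O ≈ 1410 kg O₂/d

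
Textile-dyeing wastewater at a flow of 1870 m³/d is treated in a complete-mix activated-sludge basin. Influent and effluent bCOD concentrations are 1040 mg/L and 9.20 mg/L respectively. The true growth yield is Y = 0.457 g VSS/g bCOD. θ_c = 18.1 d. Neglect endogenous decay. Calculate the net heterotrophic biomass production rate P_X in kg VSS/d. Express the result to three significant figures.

With endogenous decay neglected, the observed yield equals the true yield: Y_obs = Y = 0.457 g VSS/g bCOD.
Mass of bCOD removed per day: Q(S₀ − S) = 1870 × 1031 g/m³ = 1928 kg/d.
Net biomass production P_X = Y_obs × Q·(S₀ − S) = 0.4570 × 1928 = 880.9 kg VSS/d.

P_X ≈ 881 kg VSS/d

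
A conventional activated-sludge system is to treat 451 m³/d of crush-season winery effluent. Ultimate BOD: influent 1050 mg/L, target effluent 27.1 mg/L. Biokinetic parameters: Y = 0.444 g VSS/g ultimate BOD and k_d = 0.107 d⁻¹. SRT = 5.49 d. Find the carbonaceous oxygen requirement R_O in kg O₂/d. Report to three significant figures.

The observed yield is Y_obs = Y/(1 + k_d·θ_c) = 0.444 / (1 + 0.107 × 5.49) = 0.444 / 1.587 = 0.2797 g VSS per g ultimate BOD removed.
Mass of ultimate BOD removed per day: Q(S₀ − S) = 451 × 1023 g/m³ = 461.3 kg/d.
Net sludge production P_X = 0.2797 × 461.3 = 129.0 kg VSS/d.
R_O = Q·ΔS − 1.42 P_X = 461.3 − 183.2 = 278.1 kg O₂/d.

R_O ≈ 278 kg O₂/d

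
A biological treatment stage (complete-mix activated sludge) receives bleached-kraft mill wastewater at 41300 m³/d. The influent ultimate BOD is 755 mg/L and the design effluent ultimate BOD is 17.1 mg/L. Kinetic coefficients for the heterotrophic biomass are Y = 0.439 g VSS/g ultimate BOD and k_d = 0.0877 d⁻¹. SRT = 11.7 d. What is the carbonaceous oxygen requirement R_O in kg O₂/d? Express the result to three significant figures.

Observed yield with endogenous decay: Y_obs = Y / (1 + k_d·θ_c) = 0.439 / (1 + 0.0877 × 11.7) = 0.439 / 2.026 = 0.2167 g VSS/g ultimate BOD.
ΔS = 755 − 17.1 = 737.9 mg/L, so the substrate removal rate is 41300 × 737.9/1000 = 30475 kg ultimate BOD/d.
Net sludge production P_X = 0.2167 × 30475 = 6603 kg VSS/d.
Carbonaceous O₂ demand = substrate oxidised − cell-mass equivalent = 30475 − 1.42 × 6603 = 21099 kg O₂/d.

R_O ≈ 21100 kg O₂/d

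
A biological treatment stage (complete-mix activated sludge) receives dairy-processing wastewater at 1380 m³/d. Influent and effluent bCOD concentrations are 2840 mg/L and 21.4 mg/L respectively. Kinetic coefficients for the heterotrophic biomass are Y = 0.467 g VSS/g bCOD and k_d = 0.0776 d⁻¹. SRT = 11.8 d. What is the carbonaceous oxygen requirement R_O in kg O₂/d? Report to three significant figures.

Y_obs = Y / (1 + k_d θ_c) = 0.467 / (1 + 0.0776 × 11.8) = 0.467 / 1.916 = 0.2438.
Substrate removed = Q·(S₀ − S) = 1380 m³/d × (2840 − 21.4) g/m³ = 3.89×10^6 g/d = 3890 kg/d.
Biomass synthesised: P_X = Y_obs × 3890 = 948.2 kg VSS/d.
R_O = Q·ΔS − 1.42 P_X = 3890 − 1346 = 2543 kg O₂/d.

R_O ≈ 2540 kg O₂/d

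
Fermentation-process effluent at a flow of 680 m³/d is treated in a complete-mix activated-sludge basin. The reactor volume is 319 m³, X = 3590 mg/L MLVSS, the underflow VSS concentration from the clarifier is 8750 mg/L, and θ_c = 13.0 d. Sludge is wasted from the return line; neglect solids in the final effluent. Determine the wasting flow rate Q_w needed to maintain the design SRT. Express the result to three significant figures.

Q_w ≈ 10.1 m³/d

θ_c = V·X/(Q_w·X_r) when wasting from the recycle, so Q_w = V·X/(θ_c·X_r) = 319.0 × 3590 / (13.0 × 8750) = 10.07 m³/d.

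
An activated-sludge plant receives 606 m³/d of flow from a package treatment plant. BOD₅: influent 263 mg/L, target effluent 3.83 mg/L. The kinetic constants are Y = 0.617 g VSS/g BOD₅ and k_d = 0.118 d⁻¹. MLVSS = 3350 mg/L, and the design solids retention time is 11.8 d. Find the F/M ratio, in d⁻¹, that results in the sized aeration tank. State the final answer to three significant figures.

F/M ≈ 0.333 d⁻¹

Steady-state biomass mass balance: V·X·(1 + k_d·θ_c) = Y·Q·(S₀ − S)·θ_c, so V = 0.617 × 606 × (263 − 3.83) × 11.8 / [3350 × (1 + 0.118 × 11.8)] = 1.14×10^6 / 8015 = 142.7 m³.
F/M = applied load / biomass = Q·S₀/(V·X) = 606 × 263 / (142.7 × 3350) = 0.3335 d⁻¹.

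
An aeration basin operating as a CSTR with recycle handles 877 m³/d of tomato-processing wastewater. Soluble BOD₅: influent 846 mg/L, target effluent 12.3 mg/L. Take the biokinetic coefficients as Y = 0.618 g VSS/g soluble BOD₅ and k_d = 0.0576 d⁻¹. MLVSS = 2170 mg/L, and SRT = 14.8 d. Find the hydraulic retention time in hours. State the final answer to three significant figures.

τ ≈ 45.5 h

Rearranging the biomass balance for a CMAS with decay, V = Y·Q·ΔS·θ_c / [X·(1+k_d θ_c)] = 0.618 × 877 × (846 − 12.3) × 14.8 / [2170 × (1 + 0.0576 × 14.8)] = 6.69×10^6 / 4020 = 1664 m³.
Hydraulic retention time τ = V/Q = 1664 / 877 = 1.897 d = 45.53 h.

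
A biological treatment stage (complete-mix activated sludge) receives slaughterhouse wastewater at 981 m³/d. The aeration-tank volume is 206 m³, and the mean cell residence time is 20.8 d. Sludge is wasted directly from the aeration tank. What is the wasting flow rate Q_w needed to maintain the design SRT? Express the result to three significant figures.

Wasting from the aeration tank: Q_w = V / θ_c = 206.0 / 20.8 = 9.904 m³/d.

Q_w ≈ 9.90 m³/d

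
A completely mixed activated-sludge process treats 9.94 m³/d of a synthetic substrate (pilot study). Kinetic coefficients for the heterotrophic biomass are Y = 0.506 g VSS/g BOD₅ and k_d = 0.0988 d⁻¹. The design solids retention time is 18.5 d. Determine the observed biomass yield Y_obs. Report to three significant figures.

Y_obs ≈ 0.179 g VSS/g BOD₅

Y_obs = Y / (1 + k_d θ_c) = 0.506 / (1 + 0.0988 × 18.5) = 0.506 / 2.828 = 0.1789.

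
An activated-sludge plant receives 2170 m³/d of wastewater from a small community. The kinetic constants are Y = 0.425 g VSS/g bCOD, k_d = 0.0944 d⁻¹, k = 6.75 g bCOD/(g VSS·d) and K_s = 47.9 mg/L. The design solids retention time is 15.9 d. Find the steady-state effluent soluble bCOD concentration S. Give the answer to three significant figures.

Effluent substrate depends only on kinetics and SRT: S = K_s(1 + k_d θ_c) / [θ_c(Yk − k_d) − 1] = 47.9 × (1 + 0.0944 × 15.9) / [15.9 × (0.425 × 6.75 − 0.0944) − 1] = 119.8 / 43.11 = 2.779 mg/L.

S ≈ 2.78 mg/L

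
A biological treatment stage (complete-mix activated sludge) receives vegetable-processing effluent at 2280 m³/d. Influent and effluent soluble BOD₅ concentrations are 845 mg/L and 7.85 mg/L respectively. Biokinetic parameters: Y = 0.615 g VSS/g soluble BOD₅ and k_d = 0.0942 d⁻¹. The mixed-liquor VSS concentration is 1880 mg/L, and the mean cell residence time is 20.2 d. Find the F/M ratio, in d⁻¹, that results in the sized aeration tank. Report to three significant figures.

Steady-state biomass mass balance: V·X·(1 + k_d·θ_c) = Y·Q·(S₀ − S)·θ_c, so V = 0.615 × 2280 × (845 − 7.85) × 20.2 / [1880 × (1 + 0.0942 × 20.2)] = 2.37×10^7 / 5457 = 4345 m³.
Food-to-microorganism ratio F/M = Q S₀ / (V X) = 2280 × 845 / (4345 × 1880) = 0.2359 d⁻¹.

F/M ≈ 0.236 d⁻¹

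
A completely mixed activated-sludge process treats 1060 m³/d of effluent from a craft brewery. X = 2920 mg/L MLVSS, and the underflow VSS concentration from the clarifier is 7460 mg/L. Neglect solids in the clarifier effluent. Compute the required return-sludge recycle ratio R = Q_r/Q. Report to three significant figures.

R = Q_r/Q = X/(X_r − X) = 2920 / (7460 − 2920) = 0.6432.

R ≈ 0.643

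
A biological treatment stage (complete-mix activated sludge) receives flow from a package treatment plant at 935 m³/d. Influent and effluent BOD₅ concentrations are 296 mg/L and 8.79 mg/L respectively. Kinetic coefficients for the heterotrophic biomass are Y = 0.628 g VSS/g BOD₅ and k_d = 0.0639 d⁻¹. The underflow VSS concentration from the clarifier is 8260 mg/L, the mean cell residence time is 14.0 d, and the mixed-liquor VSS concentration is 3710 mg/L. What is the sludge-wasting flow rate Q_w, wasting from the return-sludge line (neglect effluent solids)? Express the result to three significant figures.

Steady-state biomass mass balance: V·X·(1 + k_d·θ_c) = Y·Q·(S₀ − S)·θ_c, so V = 0.628 × 935 × (296 − 8.79) × 14.0 / [3710 × (1 + 0.0639 × 14.0)] = 2.36×10^6 / 7029 = 335.9 m³.
Q_w = (V·X)/(θ_c X_r) = 335.9 × 3710 / (14.0 × 8260) = 10.78 m³/d.

Q_w ≈ 10.8 m³/d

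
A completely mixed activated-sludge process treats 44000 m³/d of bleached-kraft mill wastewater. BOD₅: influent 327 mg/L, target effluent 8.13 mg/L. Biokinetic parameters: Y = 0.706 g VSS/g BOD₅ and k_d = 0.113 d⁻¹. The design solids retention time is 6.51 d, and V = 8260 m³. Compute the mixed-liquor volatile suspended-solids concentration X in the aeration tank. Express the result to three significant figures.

X ≈ 4500 mg/L

X = Y·Q·ΔS·θ_c / [V·(1 + k_d θ_c)] = 0.706 × 44000 × (327 − 8.13) × 6.51 / [8260 × (1 + 0.113 × 6.51)] = 4498 mg/L.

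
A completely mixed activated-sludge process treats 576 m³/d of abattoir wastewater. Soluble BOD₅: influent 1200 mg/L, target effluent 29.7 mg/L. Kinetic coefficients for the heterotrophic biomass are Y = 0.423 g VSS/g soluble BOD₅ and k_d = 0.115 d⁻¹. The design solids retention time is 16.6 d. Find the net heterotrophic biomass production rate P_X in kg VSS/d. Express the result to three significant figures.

P_X ≈ 98.0 kg VSS/d

The observed yield is Y_obs = Y/(1 + k_d·θ_c) = 0.423 / (1 + 0.115 × 16.6) = 0.423 / 2.909 = 0.1454 g VSS per g soluble BOD₅ removed.
Substrate removed = Q·(S₀ − S) = 576 m³/d × (1200 − 29.7) g/m³ = 6.74×10^5 g/d = 674.1 kg/d.
P_X = Y_obs · Q(S₀ − S) = 0.1454 × 674.1 = 98.02 kg VSS/d.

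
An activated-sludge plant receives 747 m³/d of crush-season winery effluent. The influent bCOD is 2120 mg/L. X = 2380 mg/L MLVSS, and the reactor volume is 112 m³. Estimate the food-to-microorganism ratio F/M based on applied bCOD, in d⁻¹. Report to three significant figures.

Food-to-microorganism ratio F/M = Q S₀ / (V X) = 747 × 2120 / (112.0 × 2380) = 5.941 d⁻¹.

F/M ≈ 5.94 d⁻¹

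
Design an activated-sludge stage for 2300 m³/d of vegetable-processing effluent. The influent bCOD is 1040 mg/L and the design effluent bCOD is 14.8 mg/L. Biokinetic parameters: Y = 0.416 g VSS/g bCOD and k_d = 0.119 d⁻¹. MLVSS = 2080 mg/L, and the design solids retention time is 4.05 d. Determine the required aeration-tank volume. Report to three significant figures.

Rearranging the biomass balance for a CMAS with decay, V = Y·Q·ΔS·θ_c / [X·(1+k_d θ_c)] = 0.416 × 2300 × (1040 − 14.8) × 4.05 / [2080 × (1 + 0.119 × 4.05)] = 3.97×10^6 / 3082 = 1289 m³.

V ≈ 1290 m³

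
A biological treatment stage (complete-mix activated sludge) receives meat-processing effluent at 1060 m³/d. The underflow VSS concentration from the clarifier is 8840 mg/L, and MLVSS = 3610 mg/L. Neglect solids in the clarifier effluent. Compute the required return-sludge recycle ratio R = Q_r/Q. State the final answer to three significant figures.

Solids balance on the clarifier gives (1+R)X = R·X_r, so R = X/(X_r − X) = 3610 / (8840 − 3610) = 0.6902.

R ≈ 0.690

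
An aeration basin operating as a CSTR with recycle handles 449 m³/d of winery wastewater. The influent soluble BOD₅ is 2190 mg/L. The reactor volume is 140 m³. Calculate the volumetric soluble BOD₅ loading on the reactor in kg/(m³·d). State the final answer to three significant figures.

Volumetric loading L_v = Q·S₀ / V = 449 × 2190 g/m³ / 140.0 m³ = 7024 g/(m³·d) = 7.024 kg soluble BOD₅/(m³·d).

L_v ≈ 7.02 kg soluble BOD₅/(m³·d)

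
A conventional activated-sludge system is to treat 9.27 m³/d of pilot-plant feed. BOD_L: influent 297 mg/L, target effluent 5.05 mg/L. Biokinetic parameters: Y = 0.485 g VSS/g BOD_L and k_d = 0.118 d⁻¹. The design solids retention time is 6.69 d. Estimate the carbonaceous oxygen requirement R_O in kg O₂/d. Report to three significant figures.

Observed yield with endogenous decay: Y_obs = Y / (1 + k_d·θ_c) = 0.485 / (1 + 0.118 × 6.69) = 0.485 / 1.789 = 0.2710 g VSS/g BOD_L.
Q·(S₀ − S) = 9.27 × (297 − 5.05) × 10⁻³ = 2.706 kg/d removed.
Net sludge production P_X = 0.2710 × 2.706 = 0.7335 kg VSS/d.
R_O = Q·ΔS − 1.42 P_X = 2.706 − 1.042 = 1.665 kg O₂/d.

R_O ≈ 1.66 kg O₂/d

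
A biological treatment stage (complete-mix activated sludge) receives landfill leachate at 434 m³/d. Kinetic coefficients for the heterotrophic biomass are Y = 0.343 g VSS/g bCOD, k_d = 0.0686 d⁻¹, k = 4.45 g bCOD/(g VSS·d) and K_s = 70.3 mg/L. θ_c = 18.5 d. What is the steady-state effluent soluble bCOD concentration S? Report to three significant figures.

From the Monod/SRT balance for a CMAS, S = K_s·(1+k_d θ_c)/[θ_c·(Y k − k_d) − 1] = 70.3 × (1 + 0.0686 × 18.5) / [18.5 × (0.343 × 4.45 − 0.0686) − 1] = 159.5 / 25.97 = 6.143 mg/L.

S ≈ 6.14 mg/L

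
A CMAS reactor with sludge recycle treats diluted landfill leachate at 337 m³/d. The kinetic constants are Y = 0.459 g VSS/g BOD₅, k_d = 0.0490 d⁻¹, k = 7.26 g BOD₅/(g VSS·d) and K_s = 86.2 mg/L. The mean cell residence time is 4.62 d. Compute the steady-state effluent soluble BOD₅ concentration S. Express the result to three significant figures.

Effluent substrate depends only on kinetics and SRT: S = K_s(1 + k_d θ_c) / [θ_c(Yk − k_d) − 1] = 86.2 × (1 + 0.0490 × 4.62) / [4.62 × (0.459 × 7.26 − 0.0490) − 1] = 105.7 / 14.17 = 7.461 mg/L.

S ≈ 7.46 mg/L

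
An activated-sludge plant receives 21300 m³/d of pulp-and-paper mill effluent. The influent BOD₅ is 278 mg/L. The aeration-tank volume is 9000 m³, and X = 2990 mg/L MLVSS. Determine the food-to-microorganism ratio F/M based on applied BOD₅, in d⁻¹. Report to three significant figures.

Food-to-microorganism ratio F/M = Q S₀ / (V X) = 21300 × 278 / (9000 × 2990) = 0.2200 d⁻¹.

F/M ≈ 0.220 d⁻¹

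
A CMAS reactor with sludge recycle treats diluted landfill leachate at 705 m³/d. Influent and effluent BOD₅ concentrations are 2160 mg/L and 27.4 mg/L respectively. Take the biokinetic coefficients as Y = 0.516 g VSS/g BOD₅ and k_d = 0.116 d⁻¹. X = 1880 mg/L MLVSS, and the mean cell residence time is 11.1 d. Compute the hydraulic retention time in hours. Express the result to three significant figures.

Rearranging the biomass balance for a CMAS with decay, V = Y·Q·ΔS·θ_c / [X·(1+k_d θ_c)] = 0.516 × 705 × (2160 − 27.4) × 11.1 / [1880 × (1 + 0.116 × 11.1)] = 8.61×10^6 / 4301 = 2002 m³.
HRT = V/Q = 2002 m³ / 705 m³·d⁻¹ = 2.840 d × 24 = 68.16 h.

τ ≈ 68.2 h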